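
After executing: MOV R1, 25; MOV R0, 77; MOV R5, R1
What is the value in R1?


Register state trace:
  MOV R1, 25  → R1 = 25
  MOV R0, 77  → R0 = 77
  MOV R5, R1  → R5 = 25
Final: R1 = 25

25


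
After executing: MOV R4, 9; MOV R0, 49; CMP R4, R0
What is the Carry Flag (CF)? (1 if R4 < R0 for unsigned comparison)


Register state trace:
  MOV R4, 9  → R4 = 9
  MOV R0, 49  → R0 = 49
  CMP R4, R0  → unsigned 9 - 49: borrow occurs
  9 < 49, so CF = 1
CF = 1

1


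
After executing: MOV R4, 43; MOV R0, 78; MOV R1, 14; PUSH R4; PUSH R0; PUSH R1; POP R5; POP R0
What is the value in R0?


Stack trace (top is rightmost):
  MOV R4, 43  → R4 = 43
  MOV R0, 78  → R0 = 78
  MOV R1, 14  → R1 = 14
  PUSH R4  → stack: [43]
  PUSH R0  → stack: [43, 78]
  PUSH R1  → stack: [43, 78, 14]
  POP R5  → R5 = 14, stack: [43, 78]
  POP R0  → R0 = 78, stack: [43]
Final: R0 = 78

78


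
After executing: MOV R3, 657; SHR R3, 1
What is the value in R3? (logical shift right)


Register state trace:
  MOV R3, 657  → R3 = 657
  SHR R3, 1  → R3 = 657 >> 1 = 657 // 2^1 = 328
Final: R3 = 328

328


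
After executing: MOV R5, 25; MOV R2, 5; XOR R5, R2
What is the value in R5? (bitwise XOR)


Register state trace:
  MOV R5, 25  → R5 = 25 (0b00011001)
  MOV R2, 5  → R2 = 5 (0b00000101)
  XOR R5, R2  → R5 = 25 XOR 5 = 28 (0b00011100)
Final: R5 = 28

28


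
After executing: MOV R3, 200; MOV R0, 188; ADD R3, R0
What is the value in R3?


Register state trace:
  MOV R3, 200  → R3 = 200
  MOV R0, 188  → R0 = 188
  ADD R3, R0  → R3 = 200 + 188 = 388
Final: R3 = 388

388


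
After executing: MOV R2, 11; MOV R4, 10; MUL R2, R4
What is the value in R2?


Register state trace:
  MOV R2, 11  → R2 = 11
  MOV R4, 10  → R4 = 10
  MUL R2, R4  → R2 = 11 * 10 = 110
Final: R2 = 110

110


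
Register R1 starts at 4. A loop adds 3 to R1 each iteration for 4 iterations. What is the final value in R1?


Starting value: R1 = 4
  Iter 1: R1 = 4 + 3 = 7
  Iter 2: R1 = 7 + 3 = 10
  Iter 3: R1 = 10 + 3 = 13
  Iter 4: R1 = 13 + 3 = 16
Final: R1 = 16

16


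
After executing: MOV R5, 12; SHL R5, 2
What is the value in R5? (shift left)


Register state trace:
  MOV R5, 12  → R5 = 12
  SHL R5, 2  → R5 = 12 << 2 = 12 * 2^2 = 48
Final: R5 = 48

48


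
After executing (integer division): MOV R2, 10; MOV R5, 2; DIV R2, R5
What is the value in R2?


Register state trace:
  MOV R2, 10  → R2 = 10
  MOV R5, 2  → R5 = 2
  DIV R2, R5  → R2 = 10 // 2 = 5
Final: R2 = 5

5


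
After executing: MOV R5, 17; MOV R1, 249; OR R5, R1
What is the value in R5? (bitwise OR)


Register state trace:
  MOV R5, 17  → R5 = 17 (0b00010001)
  MOV R1, 249  → R1 = 249 (0b11111001)
  OR R5, R1   → R5 = 17 OR 249 = 249 (0b11111001)
Final: R5 = 249

249


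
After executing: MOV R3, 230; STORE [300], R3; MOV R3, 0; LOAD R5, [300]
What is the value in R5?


Register and memory trace:
  MOV R3, 230  → R3 = 230
  STORE [300], R3  → mem[300] = 230
  MOV R3, 0  → R3 = 0
  LOAD R5, [300]  → R5 = mem[300] = 230
Final: R5 = 230

230


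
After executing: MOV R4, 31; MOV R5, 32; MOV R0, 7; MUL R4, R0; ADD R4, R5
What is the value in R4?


Register state trace:
  MOV R4, 31  → R4 = 31
  MOV R5, 32  → R5 = 32
  MOV R0, 7  → R0 = 7
  MUL R4, R0  → R4 = 31 * 7 = 217
  ADD R4, R5  → R4 = 217 + 32 = 249
Final: R4 = 249

249


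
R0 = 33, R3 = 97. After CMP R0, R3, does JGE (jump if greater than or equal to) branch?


Trace:
  R0 = 33, R3 = 97
  CMP R0, R3  → compares 33 vs 97
  JGE checks: is 33 greater than or equal to 97?
  33 < 97, so condition is false
Branch taken: No

No


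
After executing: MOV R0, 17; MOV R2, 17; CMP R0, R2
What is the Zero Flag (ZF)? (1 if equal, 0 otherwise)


Register state trace:
  MOV R0, 17  → R0 = 17
  MOV R2, 17  → R2 = 17
  CMP R0, R2  → computes 17 - 17 = 0
  Result is zero, so values are equal
ZF = 1

1


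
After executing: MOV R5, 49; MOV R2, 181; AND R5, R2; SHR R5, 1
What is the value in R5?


Register state trace:
  MOV R5, 49  → R5 = 49 (0b00110001)
  MOV R2, 181  → R2 = 181 (0b10110101)
  AND R5, R2  → R5 = 49 AND 181 = 49 (0b00110001)
  SHR R5, 1  → R5 = 49 >> 1 = 24
Final: R5 = 24

24


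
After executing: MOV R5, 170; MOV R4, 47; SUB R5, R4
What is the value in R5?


Register state trace:
  MOV R5, 170  → R5 = 170
  MOV R4, 47  → R4 = 47
  SUB R5, R4  → R5 = 170 - 47 = 123
Final: R5 = 123

123


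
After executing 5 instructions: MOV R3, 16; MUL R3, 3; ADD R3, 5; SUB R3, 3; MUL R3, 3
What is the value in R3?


Register state trace:
  MOV R3, 16  → R3 = 16
  MUL R3, 3  → R3 = 16 * 3 = 48
  ADD R3, 5  → R3 = 48 + 5 = 53
  SUB R3, 3  → R3 = 53 - 3 = 50
  MUL R3, 3  → R3 = 50 * 3 = 150
Final: R3 = 150

150


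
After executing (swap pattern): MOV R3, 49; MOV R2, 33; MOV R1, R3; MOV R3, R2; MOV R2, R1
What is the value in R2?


Register state trace (swap pattern):
  MOV R3, 49  → R3 = 49
  MOV R2, 33  → R2 = 33
  MOV R1, R3  → R1 = 49  (save R3)
  MOV R3, R2  → R3 = 33  (R3 gets R2's value)
  MOV R2, R1  → R2 = 49  (R2 gets saved value)
Final: R2 = 49

49


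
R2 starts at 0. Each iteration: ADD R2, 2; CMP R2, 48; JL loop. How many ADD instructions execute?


Loop trace (R2 starts at 0, target 48, step 2):
  ADD #1: R2 = 0 + 2 = 2  → 2 < 48, loop
  ADD #2: R2 = 2 + 2 = 4  → 4 < 48, loop
  ADD #3: R2 = 4 + 2 = 6  → 6 < 48, loop
  ADD #4: R2 = 6 + 2 = 8  → 8 < 48, loop
  ADD #5: R2 = 8 + 2 = 10  → 10 < 48, loop
  ADD #6: R2 = 10 + 2 = 12  → 12 < 48, loop
  ADD #7: R2 = 12 + 2 = 14  → 14 < 48, loop
  ADD #8: R2 = 14 + 2 = 16  → 16 < 48, loop
  ADD #9: R2 = 16 + 2 = 18  → 18 < 48, loop
  ADD #10: R2 = 18 + 2 = 20  → 20 < 48, loop
  ADD #11: R2 = 20 + 2 = 22  → 22 < 48, loop
  ADD #12: R2 = 22 + 2 = 24  → 24 < 48, loop
  ADD #13: R2 = 24 + 2 = 26  → 26 < 48, loop
  ADD #14: R2 = 26 + 2 = 28  → 28 < 48, loop
  ADD #15: R2 = 28 + 2 = 30  → 30 < 48, loop
  ADD #16: R2 = 30 + 2 = 32  → 32 < 48, loop
  ADD #17: R2 = 32 + 2 = 34  → 34 < 48, loop
  ADD #18: R2 = 34 + 2 = 36  → 36 < 48, loop
  ADD #19: R2 = 36 + 2 = 38  → 38 < 48, loop
  ADD #20: R2 = 38 + 2 = 40  → 40 < 48, loop
  ADD #21: R2 = 40 + 2 = 42  → 42 < 48, loop
  ADD #22: R2 = 42 + 2 = 44  → 44 < 48, loop
  ADD #23: R2 = 44 + 2 = 46  → 46 < 48, loop
  ADD #24: R2 = 46 + 2 = 48  → 48 >= 48, exit
Total ADD instructions: 24

24


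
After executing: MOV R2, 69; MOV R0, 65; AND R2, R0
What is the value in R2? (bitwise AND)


Register state trace:
  MOV R2, 69  → R2 = 69 (0b01000101)
  MOV R0, 65  → R0 = 65 (0b01000001)
  AND R2, R0  → R2 = 69 AND 65 = 65 (0b01000001)
Final: R2 = 65

65


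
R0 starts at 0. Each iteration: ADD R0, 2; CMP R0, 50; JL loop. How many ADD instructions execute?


Loop trace (R0 starts at 0, target 50, step 2):
  ADD #1: R0 = 0 + 2 = 2  → 2 < 50, loop
  ADD #2: R0 = 2 + 2 = 4  → 4 < 50, loop
  ADD #3: R0 = 4 + 2 = 6  → 6 < 50, loop
  ADD #4: R0 = 6 + 2 = 8  → 8 < 50, loop
  ADD #5: R0 = 8 + 2 = 10  → 10 < 50, loop
  ADD #6: R0 = 10 + 2 = 12  → 12 < 50, loop
  ADD #7: R0 = 12 + 2 = 14  → 14 < 50, loop
  ADD #8: R0 = 14 + 2 = 16  → 16 < 50, loop
  ADD #9: R0 = 16 + 2 = 18  → 18 < 50, loop
  ADD #10: R0 = 18 + 2 = 20  → 20 < 50, loop
  ADD #11: R0 = 20 + 2 = 22  → 22 < 50, loop
  ADD #12: R0 = 22 + 2 = 24  → 24 < 50, loop
  ADD #13: R0 = 24 + 2 = 26  → 26 < 50, loop
  ADD #14: R0 = 26 + 2 = 28  → 28 < 50, loop
  ADD #15: R0 = 28 + 2 = 30  → 30 < 50, loop
  ADD #16: R0 = 30 + 2 = 32  → 32 < 50, loop
  ADD #17: R0 = 32 + 2 = 34  → 34 < 50, loop
  ADD #18: R0 = 34 + 2 = 36  → 36 < 50, loop
  ADD #19: R0 = 36 + 2 = 38  → 38 < 50, loop
  ADD #20: R0 = 38 + 2 = 40  → 40 < 50, loop
  ADD #21: R0 = 40 + 2 = 42  → 42 < 50, loop
  ADD #22: R0 = 42 + 2 = 44  → 44 < 50, loop
  ADD #23: R0 = 44 + 2 = 46  → 46 < 50, loop
  ADD #24: R0 = 46 + 2 = 48  → 48 < 50, loop
  ADD #25: R0 = 48 + 2 = 50  → 50 >= 50, exit
Total ADD instructions: 25

25


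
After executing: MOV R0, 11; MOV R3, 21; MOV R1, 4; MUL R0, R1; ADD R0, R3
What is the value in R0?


Register state trace:
  MOV R0, 11  → R0 = 11
  MOV R3, 21  → R3 = 21
  MOV R1, 4  → R1 = 4
  MUL R0, R1  → R0 = 11 * 4 = 44
  ADD R0, R3  → R0 = 44 + 21 = 65
Final: R0 = 65

65


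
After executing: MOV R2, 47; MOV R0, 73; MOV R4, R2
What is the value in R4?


Register state trace:
  MOV R2, 47  → R2 = 47
  MOV R0, 73  → R0 = 73
  MOV R4, R2  → R4 = 47
Final: R4 = 47

47


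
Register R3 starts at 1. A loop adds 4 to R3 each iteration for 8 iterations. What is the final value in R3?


Starting value: R3 = 1
  Iter 1: R3 = 1 + 4 = 5
  Iter 2: R3 = 5 + 4 = 9
  Iter 3: R3 = 9 + 4 = 13
  Iter 4: R3 = 13 + 4 = 17
  Iter 5: R3 = 17 + 4 = 21
  Iter 6: R3 = 21 + 4 = 25
  Iter 7: R3 = 25 + 4 = 29
  Iter 8: R3 = 29 + 4 = 33
Final: R3 = 33

33


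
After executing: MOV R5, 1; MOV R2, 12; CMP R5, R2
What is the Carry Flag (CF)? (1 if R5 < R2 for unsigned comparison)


Register state trace:
  MOV R5, 1  → R5 = 1
  MOV R2, 12  → R2 = 12
  CMP R5, R2  → unsigned 1 - 12: borrow occurs
  1 < 12, so CF = 1
CF = 1

1


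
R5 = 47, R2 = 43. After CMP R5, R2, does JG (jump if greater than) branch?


Trace:
  R5 = 47, R2 = 43
  CMP R5, R2  → compares 47 vs 43
  JG checks: is 47 greater than 43?
  47 > 43, so condition is true
Branch taken: Yes

Yes


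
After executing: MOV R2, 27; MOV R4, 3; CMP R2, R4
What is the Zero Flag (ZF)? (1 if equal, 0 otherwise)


Register state trace:
  MOV R2, 27  → R2 = 27
  MOV R4, 3  → R4 = 3
  CMP R2, R4  → computes 27 - 3 = 24
  Result is nonzero, so values are not equal
ZF = 0

0


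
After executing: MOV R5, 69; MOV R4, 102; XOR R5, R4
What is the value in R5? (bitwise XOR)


Register state trace:
  MOV R5, 69  → R5 = 69 (0b01000101)
  MOV R4, 102  → R4 = 102 (0b01100110)
  XOR R5, R4  → R5 = 69 XOR 102 = 35 (0b00100011)
Final: R5 = 35

35


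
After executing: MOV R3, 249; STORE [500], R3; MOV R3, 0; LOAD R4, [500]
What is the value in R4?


Register and memory trace:
  MOV R3, 249  → R3 = 249
  STORE [500], R3  → mem[500] = 249
  MOV R3, 0  → R3 = 0
  LOAD R4, [500]  → R4 = mem[500] = 249
Final: R4 = 249

249


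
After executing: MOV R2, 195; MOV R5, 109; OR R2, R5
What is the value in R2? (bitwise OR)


Register state trace:
  MOV R2, 195  → R2 = 195 (0b11000011)
  MOV R5, 109  → R5 = 109 (0b01101101)
  OR R2, R5   → R2 = 195 OR 109 = 239 (0b11101111)
Final: R2 = 239

239


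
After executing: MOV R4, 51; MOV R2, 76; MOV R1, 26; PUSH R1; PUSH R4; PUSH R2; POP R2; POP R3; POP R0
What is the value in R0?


Stack trace (top is rightmost):
  MOV R4, 51  → R4 = 51
  MOV R2, 76  → R2 = 76
  MOV R1, 26  → R1 = 26
  PUSH R1  → stack: [26]
  PUSH R4  → stack: [26, 51]
  PUSH R2  → stack: [26, 51, 76]
  POP R2  → R2 = 76, stack: [26, 51]
  POP R3  → R3 = 51, stack: [26]
  POP R0  → R0 = 26, stack: []
Final: R0 = 26

26


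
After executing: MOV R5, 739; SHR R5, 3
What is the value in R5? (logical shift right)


Register state trace:
  MOV R5, 739  → R5 = 739
  SHR R5, 3  → R5 = 739 >> 3 = 739 // 2^3 = 92
Final: R5 = 92

92


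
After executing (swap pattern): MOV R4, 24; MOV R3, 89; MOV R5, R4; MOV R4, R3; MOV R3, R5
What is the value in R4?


Register state trace (swap pattern):
  MOV R4, 24  → R4 = 24
  MOV R3, 89  → R3 = 89
  MOV R5, R4  → R5 = 24  (save R4)
  MOV R4, R3  → R4 = 89  (R4 gets R3's value)
  MOV R3, R5  → R3 = 24  (R3 gets saved value)
Final: R4 = 89

89


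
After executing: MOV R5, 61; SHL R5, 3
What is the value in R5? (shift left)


Register state trace:
  MOV R5, 61  → R5 = 61
  SHL R5, 3  → R5 = 61 << 3 = 61 * 2^3 = 488
Final: R5 = 488

488


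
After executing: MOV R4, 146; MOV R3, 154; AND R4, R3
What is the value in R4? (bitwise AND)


Register state trace:
  MOV R4, 146  → R4 = 146 (0b10010010)
  MOV R3, 154  → R3 = 154 (0b10011010)
  AND R4, R3  → R4 = 146 AND 154 = 146 (0b10010010)
Final: R4 = 146

146


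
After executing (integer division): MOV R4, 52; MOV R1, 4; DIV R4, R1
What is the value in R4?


Register state trace:
  MOV R4, 52  → R4 = 52
  MOV R1, 4  → R1 = 4
  DIV R4, R1  → R4 = 52 // 4 = 13
Final: R4 = 13

13


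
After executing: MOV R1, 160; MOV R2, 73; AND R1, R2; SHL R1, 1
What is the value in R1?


Register state trace:
  MOV R1, 160  → R1 = 160 (0b10100000)
  MOV R2, 73  → R2 = 73 (0b01001001)
  AND R1, R2  → R1 = 160 AND 73 = 0 (0b00000000)
  SHL R1, 1  → R1 = 0 << 1 = 0
Final: R1 = 0

0


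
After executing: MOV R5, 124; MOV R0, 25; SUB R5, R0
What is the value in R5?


Register state trace:
  MOV R5, 124  → R5 = 124
  MOV R0, 25  → R0 = 25
  SUB R5, R0  → R5 = 124 - 25 = 99
Final: R5 = 99

99


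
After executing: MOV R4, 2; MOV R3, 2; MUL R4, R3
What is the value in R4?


Register state trace:
  MOV R4, 2  → R4 = 2
  MOV R3, 2  → R3 = 2
  MUL R4, R3  → R4 = 2 * 2 = 4
Final: R4 = 4

4


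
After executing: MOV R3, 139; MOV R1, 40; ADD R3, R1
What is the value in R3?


Register state trace:
  MOV R3, 139  → R3 = 139
  MOV R1, 40  → R1 = 40
  ADD R3, R1  → R3 = 139 + 40 = 179
Final: R3 = 179

179


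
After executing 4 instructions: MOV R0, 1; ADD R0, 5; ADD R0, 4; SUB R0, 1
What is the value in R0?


Register state trace:
  MOV R0, 1  → R0 = 1
  ADD R0, 5  → R0 = 1 + 5 = 6
  ADD R0, 4  → R0 = 6 + 4 = 10
  SUB R0, 1  → R0 = 10 - 1 = 9
Final: R0 = 9

9


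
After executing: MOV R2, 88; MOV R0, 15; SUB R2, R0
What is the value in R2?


Register state trace:
  MOV R2, 88  → R2 = 88
  MOV R0, 15  → R0 = 15
  SUB R2, R0  → R2 = 88 - 15 = 73
Final: R2 = 73

73


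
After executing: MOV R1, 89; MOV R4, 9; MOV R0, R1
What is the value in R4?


Register state trace:
  MOV R1, 89  → R1 = 89
  MOV R4, 9  → R4 = 9
  MOV R0, R1  → R0 = 89
Final: R4 = 9

9


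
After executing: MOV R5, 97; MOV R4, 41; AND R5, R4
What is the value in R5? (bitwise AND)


Register state trace:
  MOV R5, 97  → R5 = 97 (0b01100001)
  MOV R4, 41  → R4 = 41 (0b00101001)
  AND R5, R4  → R5 = 97 AND 41 = 33 (0b00100001)
Final: R5 = 33

33


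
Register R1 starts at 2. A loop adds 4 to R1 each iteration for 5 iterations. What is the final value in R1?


Starting value: R1 = 2
  Iter 1: R1 = 2 + 4 = 6
  Iter 2: R1 = 6 + 4 = 10
  Iter 3: R1 = 10 + 4 = 14
  Iter 4: R1 = 14 + 4 = 18
  Iter 5: R1 = 18 + 4 = 22
Final: R1 = 22

22


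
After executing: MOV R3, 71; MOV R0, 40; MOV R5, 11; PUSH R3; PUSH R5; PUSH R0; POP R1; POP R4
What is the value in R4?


Stack trace (top is rightmost):
  MOV R3, 71  → R3 = 71
  MOV R0, 40  → R0 = 40
  MOV R5, 11  → R5 = 11
  PUSH R3  → stack: [71]
  PUSH R5  → stack: [71, 11]
  PUSH R0  → stack: [71, 11, 40]
  POP R1  → R1 = 40, stack: [71, 11]
  POP R4  → R4 = 11, stack: [71]
Final: R4 = 11

11


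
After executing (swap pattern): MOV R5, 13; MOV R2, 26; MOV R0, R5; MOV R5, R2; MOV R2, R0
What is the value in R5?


Register state trace (swap pattern):
  MOV R5, 13  → R5 = 13
  MOV R2, 26  → R2 = 26
  MOV R0, R5  → R0 = 13  (save R5)
  MOV R5, R2  → R5 = 26  (R5 gets R2's value)
  MOV R2, R0  → R2 = 13  (R2 gets saved value)
Final: R5 = 26

26


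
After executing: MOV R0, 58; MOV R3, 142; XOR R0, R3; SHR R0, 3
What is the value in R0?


Register state trace:
  MOV R0, 58  → R0 = 58 (0b00111010)
  MOV R3, 142  → R3 = 142 (0b10001110)
  XOR R0, R3  → R0 = 58 XOR 142 = 180 (0b10110100)
  SHR R0, 3  → R0 = 180 >> 3 = 22
Final: R0 = 22

22


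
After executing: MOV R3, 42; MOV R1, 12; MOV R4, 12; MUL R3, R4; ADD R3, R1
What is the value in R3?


Register state trace:
  MOV R3, 42  → R3 = 42
  MOV R1, 12  → R1 = 12
  MOV R4, 12  → R4 = 12
  MUL R3, R4  → R3 = 42 * 12 = 504
  ADD R3, R1  → R3 = 504 + 12 = 516
Final: R3 = 516

516


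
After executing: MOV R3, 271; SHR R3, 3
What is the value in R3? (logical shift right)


Register state trace:
  MOV R3, 271  → R3 = 271
  SHR R3, 3  → R3 = 271 >> 3 = 271 // 2^3 = 33
Final: R3 = 33

33


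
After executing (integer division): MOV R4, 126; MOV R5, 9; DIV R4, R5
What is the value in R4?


Register state trace:
  MOV R4, 126  → R4 = 126
  MOV R5, 9  → R5 = 9
  DIV R4, R5  → R4 = 126 // 9 = 14
Final: R4 = 14

14


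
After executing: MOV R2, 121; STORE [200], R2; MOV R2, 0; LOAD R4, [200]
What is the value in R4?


Register and memory trace:
  MOV R2, 121  → R2 = 121
  STORE [200], R2  → mem[200] = 121
  MOV R2, 0  → R2 = 0
  LOAD R4, [200]  → R4 = mem[200] = 121
Final: R4 = 121

121


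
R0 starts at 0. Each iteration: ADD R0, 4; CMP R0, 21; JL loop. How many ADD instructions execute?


Loop trace (R0 starts at 0, target 21, step 4):
  ADD #1: R0 = 0 + 4 = 4  → 4 < 21, loop
  ADD #2: R0 = 4 + 4 = 8  → 8 < 21, loop
  ADD #3: R0 = 8 + 4 = 12  → 12 < 21, loop
  ADD #4: R0 = 12 + 4 = 16  → 16 < 21, loop
  ADD #5: R0 = 16 + 4 = 20  → 20 < 21, loop
  ADD #6: R0 = 20 + 4 = 24  → 24 >= 21, exit
Total ADD instructions: 6

6


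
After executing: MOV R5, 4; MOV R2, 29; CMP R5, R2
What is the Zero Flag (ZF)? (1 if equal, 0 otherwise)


Register state trace:
  MOV R5, 4  → R5 = 4
  MOV R2, 29  → R2 = 29
  CMP R5, R2  → computes 4 - 29 = -25
  Result is nonzero, so values are not equal
ZF = 0

0


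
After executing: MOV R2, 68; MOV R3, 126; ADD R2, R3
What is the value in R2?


Register state trace:
  MOV R2, 68  → R2 = 68
  MOV R3, 126  → R3 = 126
  ADD R2, R3  → R2 = 68 + 126 = 194
Final: R2 = 194

194


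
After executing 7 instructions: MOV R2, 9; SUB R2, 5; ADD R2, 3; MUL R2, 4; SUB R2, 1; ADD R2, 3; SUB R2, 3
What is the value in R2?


Register state trace:
  MOV R2, 9  → R2 = 9
  SUB R2, 5  → R2 = 9 - 5 = 4
  ADD R2, 3  → R2 = 4 + 3 = 7
  MUL R2, 4  → R2 = 7 * 4 = 28
  SUB R2, 1  → R2 = 28 - 1 = 27
  ADD R2, 3  → R2 = 27 + 3 = 30
  SUB R2, 3  → R2 = 30 - 3 = 27
Final: R2 = 27

27


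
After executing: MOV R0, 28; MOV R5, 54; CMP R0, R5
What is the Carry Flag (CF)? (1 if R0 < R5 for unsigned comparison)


Register state trace:
  MOV R0, 28  → R0 = 28
  MOV R5, 54  → R5 = 54
  CMP R0, R5  → unsigned 28 - 54: borrow occurs
  28 < 54, so CF = 1
CF = 1

1


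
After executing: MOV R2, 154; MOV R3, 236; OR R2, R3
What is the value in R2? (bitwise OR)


Register state trace:
  MOV R2, 154  → R2 = 154 (0b10011010)
  MOV R3, 236  → R3 = 236 (0b11101100)
  OR R2, R3   → R2 = 154 OR 236 = 254 (0b11111110)
Final: R2 = 254

254


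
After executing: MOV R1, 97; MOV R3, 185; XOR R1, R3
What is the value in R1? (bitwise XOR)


Register state trace:
  MOV R1, 97  → R1 = 97 (0b01100001)
  MOV R3, 185  → R3 = 185 (0b10111001)
  XOR R1, R3  → R1 = 97 XOR 185 = 216 (0b11011000)
Final: R1 = 216

216


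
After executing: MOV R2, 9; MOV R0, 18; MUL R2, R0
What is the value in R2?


Register state trace:
  MOV R2, 9  → R2 = 9
  MOV R0, 18  → R0 = 18
  MUL R2, R0  → R2 = 9 * 18 = 162
Final: R2 = 162

162


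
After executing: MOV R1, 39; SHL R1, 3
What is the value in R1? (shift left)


Register state trace:
  MOV R1, 39  → R1 = 39
  SHL R1, 3  → R1 = 39 << 3 = 39 * 2^3 = 312
Final: R1 = 312

312


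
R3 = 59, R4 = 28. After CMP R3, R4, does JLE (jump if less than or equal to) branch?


Trace:
  R3 = 59, R4 = 28
  CMP R3, R4  → compares 59 vs 28
  JLE checks: is 59 less than or equal to 28?
  59 > 28, so condition is false
Branch taken: No

No


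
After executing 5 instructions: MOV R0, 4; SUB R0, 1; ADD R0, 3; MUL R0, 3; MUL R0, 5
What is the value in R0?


Register state trace:
  MOV R0, 4  → R0 = 4
  SUB R0, 1  → R0 = 4 - 1 = 3
  ADD R0, 3  → R0 = 3 + 3 = 6
  MUL R0, 3  → R0 = 6 * 3 = 18
  MUL R0, 5  → R0 = 18 * 5 = 90
Final: R0 = 90

90


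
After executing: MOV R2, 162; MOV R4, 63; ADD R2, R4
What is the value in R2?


Register state trace:
  MOV R2, 162  → R2 = 162
  MOV R4, 63  → R4 = 63
  ADD R2, R4  → R2 = 162 + 63 = 225
Final: R2 = 225

225


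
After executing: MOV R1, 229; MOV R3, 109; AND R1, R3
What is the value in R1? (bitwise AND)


Register state trace:
  MOV R1, 229  → R1 = 229 (0b11100101)
  MOV R3, 109  → R3 = 109 (0b01101101)
  AND R1, R3  → R1 = 229 AND 109 = 101 (0b01100101)
Final: R1 = 101

101


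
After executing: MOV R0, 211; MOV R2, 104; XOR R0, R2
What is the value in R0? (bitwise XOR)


Register state trace:
  MOV R0, 211  → R0 = 211 (0b11010011)
  MOV R2, 104  → R2 = 104 (0b01101000)
  XOR R0, R2  → R0 = 211 XOR 104 = 187 (0b10111011)
Final: R0 = 187

187


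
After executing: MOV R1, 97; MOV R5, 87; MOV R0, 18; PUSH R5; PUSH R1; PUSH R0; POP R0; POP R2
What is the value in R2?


Stack trace (top is rightmost):
  MOV R1, 97  → R1 = 97
  MOV R5, 87  → R5 = 87
  MOV R0, 18  → R0 = 18
  PUSH R5  → stack: [87]
  PUSH R1  → stack: [87, 97]
  PUSH R0  → stack: [87, 97, 18]
  POP R0  → R0 = 18, stack: [87, 97]
  POP R2  → R2 = 97, stack: [87]
Final: R2 = 97

97


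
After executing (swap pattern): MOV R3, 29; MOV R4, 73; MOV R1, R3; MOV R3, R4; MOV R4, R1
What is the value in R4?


Register state trace (swap pattern):
  MOV R3, 29  → R3 = 29
  MOV R4, 73  → R4 = 73
  MOV R1, R3  → R1 = 29  (save R3)
  MOV R3, R4  → R3 = 73  (R3 gets R4's value)
  MOV R4, R1  → R4 = 29  (R4 gets saved value)
Final: R4 = 29

29


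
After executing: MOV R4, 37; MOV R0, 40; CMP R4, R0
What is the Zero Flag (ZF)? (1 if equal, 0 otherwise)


Register state trace:
  MOV R4, 37  → R4 = 37
  MOV R0, 40  → R0 = 40
  CMP R4, R0  → computes 37 - 40 = -3
  Result is nonzero, so values are not equal
ZF = 0

0


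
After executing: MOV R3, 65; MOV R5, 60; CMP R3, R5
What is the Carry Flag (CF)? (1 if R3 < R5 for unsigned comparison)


Register state trace:
  MOV R3, 65  → R3 = 65
  MOV R5, 60  → R5 = 60
  CMP R3, R5  → unsigned 65 - 60: no borrow
  65 >= 60, so CF = 0
CF = 0

0


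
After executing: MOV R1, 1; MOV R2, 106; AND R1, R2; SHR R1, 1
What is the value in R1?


Register state trace:
  MOV R1, 1  → R1 = 1 (0b00000001)
  MOV R2, 106  → R2 = 106 (0b01101010)
  AND R1, R2  → R1 = 1 AND 106 = 0 (0b00000000)
  SHR R1, 1  → R1 = 0 >> 1 = 0
Final: R1 = 0

0


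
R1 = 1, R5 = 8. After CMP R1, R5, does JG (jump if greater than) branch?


Trace:
  R1 = 1, R5 = 8
  CMP R1, R5  → compares 1 vs 8
  JG checks: is 1 greater than 8?
  1 < 8, so condition is false
Branch taken: No

No


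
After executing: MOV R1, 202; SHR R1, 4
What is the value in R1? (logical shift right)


Register state trace:
  MOV R1, 202  → R1 = 202
  SHR R1, 4  → R1 = 202 >> 4 = 202 // 2^4 = 12
Final: R1 = 12

12


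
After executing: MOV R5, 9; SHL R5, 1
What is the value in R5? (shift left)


Register state trace:
  MOV R5, 9  → R5 = 9
  SHL R5, 1  → R5 = 9 << 1 = 9 * 2^1 = 18
Final: R5 = 18

18


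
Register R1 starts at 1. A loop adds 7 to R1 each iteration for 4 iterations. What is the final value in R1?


Starting value: R1 = 1
  Iter 1: R1 = 1 + 7 = 8
  Iter 2: R1 = 8 + 7 = 15
  Iter 3: R1 = 15 + 7 = 22
  Iter 4: R1 = 22 + 7 = 29
Final: R1 = 29

29


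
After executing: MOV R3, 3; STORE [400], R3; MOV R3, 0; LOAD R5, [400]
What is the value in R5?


Register and memory trace:
  MOV R3, 3  → R3 = 3
  STORE [400], R3  → mem[400] = 3
  MOV R3, 0  → R3 = 0
  LOAD R5, [400]  → R5 = mem[400] = 3
Final: R5 = 3

3


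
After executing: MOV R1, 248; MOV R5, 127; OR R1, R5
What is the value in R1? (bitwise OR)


Register state trace:
  MOV R1, 248  → R1 = 248 (0b11111000)
  MOV R5, 127  → R5 = 127 (0b01111111)
  OR R1, R5   → R1 = 248 OR 127 = 255 (0b11111111)
Final: R1 = 255

255


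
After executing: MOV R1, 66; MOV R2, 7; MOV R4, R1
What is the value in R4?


Register state trace:
  MOV R1, 66  → R1 = 66
  MOV R2, 7  → R2 = 7
  MOV R4, R1  → R4 = 66
Final: R4 = 66

66


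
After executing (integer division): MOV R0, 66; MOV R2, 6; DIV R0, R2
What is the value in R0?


Register state trace:
  MOV R0, 66  → R0 = 66
  MOV R2, 6  → R2 = 6
  DIV R0, R2  → R0 = 66 // 6 = 11
Final: R0 = 11

11


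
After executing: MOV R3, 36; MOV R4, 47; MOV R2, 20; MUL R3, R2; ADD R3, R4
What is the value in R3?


Register state trace:
  MOV R3, 36  → R3 = 36
  MOV R4, 47  → R4 = 47
  MOV R2, 20  → R2 = 20
  MUL R3, R2  → R3 = 36 * 20 = 720
  ADD R3, R4  → R3 = 720 + 47 = 767
Final: R3 = 767

767


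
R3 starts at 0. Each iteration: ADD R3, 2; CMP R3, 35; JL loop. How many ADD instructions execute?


Loop trace (R3 starts at 0, target 35, step 2):
  ADD #1: R3 = 0 + 2 = 2  → 2 < 35, loop
  ADD #2: R3 = 2 + 2 = 4  → 4 < 35, loop
  ADD #3: R3 = 4 + 2 = 6  → 6 < 35, loop
  ADD #4: R3 = 6 + 2 = 8  → 8 < 35, loop
  ADD #5: R3 = 8 + 2 = 10  → 10 < 35, loop
  ADD #6: R3 = 10 + 2 = 12  → 12 < 35, loop
  ADD #7: R3 = 12 + 2 = 14  → 14 < 35, loop
  ADD #8: R3 = 14 + 2 = 16  → 16 < 35, loop
  ADD #9: R3 = 16 + 2 = 18  → 18 < 35, loop
  ADD #10: R3 = 18 + 2 = 20  → 20 < 35, loop
  ADD #11: R3 = 20 + 2 = 22  → 22 < 35, loop
  ADD #12: R3 = 22 + 2 = 24  → 24 < 35, loop
  ADD #13: R3 = 24 + 2 = 26  → 26 < 35, loop
  ADD #14: R3 = 26 + 2 = 28  → 28 < 35, loop
  ADD #15: R3 = 28 + 2 = 30  → 30 < 35, loop
  ADD #16: R3 = 30 + 2 = 32  → 32 < 35, loop
  ADD #17: R3 = 32 + 2 = 34  → 34 < 35, loop
  ADD #18: R3 = 34 + 2 = 36  → 36 >= 35, exit
Total ADD instructions: 18

18


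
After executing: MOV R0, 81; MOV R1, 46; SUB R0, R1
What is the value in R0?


Register state trace:
  MOV R0, 81  → R0 = 81
  MOV R1, 46  → R1 = 46
  SUB R0, R1  → R0 = 81 - 46 = 35
Final: R0 = 35

35


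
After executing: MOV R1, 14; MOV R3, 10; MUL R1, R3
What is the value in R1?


Register state trace:
  MOV R1, 14  → R1 = 14
  MOV R3, 10  → R3 = 10
  MUL R1, R3  → R1 = 14 * 10 = 140
Final: R1 = 140

140


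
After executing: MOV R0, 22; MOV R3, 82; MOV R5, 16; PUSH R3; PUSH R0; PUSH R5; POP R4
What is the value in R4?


Stack trace (top is rightmost):
  MOV R0, 22  → R0 = 22
  MOV R3, 82  → R3 = 82
  MOV R5, 16  → R5 = 16
  PUSH R3  → stack: [82]
  PUSH R0  → stack: [82, 22]
  PUSH R5  → stack: [82, 22, 16]
  POP R4  → R4 = 16, stack: [82, 22]
Final: R4 = 16

16


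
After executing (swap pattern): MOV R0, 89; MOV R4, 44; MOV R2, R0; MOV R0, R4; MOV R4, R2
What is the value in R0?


Register state trace (swap pattern):
  MOV R0, 89  → R0 = 89
  MOV R4, 44  → R4 = 44
  MOV R2, R0  → R2 = 89  (save R0)
  MOV R0, R4  → R0 = 44  (R0 gets R4's value)
  MOV R4, R2  → R4 = 89  (R4 gets saved value)
Final: R0 = 44

44


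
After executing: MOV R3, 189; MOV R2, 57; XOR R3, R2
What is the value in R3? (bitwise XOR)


Register state trace:
  MOV R3, 189  → R3 = 189 (0b10111101)
  MOV R2, 57  → R2 = 57 (0b00111001)
  XOR R3, R2  → R3 = 189 XOR 57 = 132 (0b10000100)
Final: R3 = 132

132


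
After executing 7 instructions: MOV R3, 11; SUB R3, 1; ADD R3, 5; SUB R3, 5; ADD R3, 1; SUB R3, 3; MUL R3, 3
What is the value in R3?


Register state trace:
  MOV R3, 11  → R3 = 11
  SUB R3, 1  → R3 = 11 - 1 = 10
  ADD R3, 5  → R3 = 10 + 5 = 15
  SUB R3, 5  → R3 = 15 - 5 = 10
  ADD R3, 1  → R3 = 10 + 1 = 11
  SUB R3, 3  → R3 = 11 - 3 = 8
  MUL R3, 3  → R3 = 8 * 3 = 24
Final: R3 = 24

24


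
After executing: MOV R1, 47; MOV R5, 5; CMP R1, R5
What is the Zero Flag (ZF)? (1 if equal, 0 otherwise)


Register state trace:
  MOV R1, 47  → R1 = 47
  MOV R5, 5  → R5 = 5
  CMP R1, R5  → computes 47 - 5 = 42
  Result is nonzero, so values are not equal
ZF = 0

0


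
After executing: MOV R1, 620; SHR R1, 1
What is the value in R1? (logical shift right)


Register state trace:
  MOV R1, 620  → R1 = 620
  SHR R1, 1  → R1 = 620 >> 1 = 620 // 2^1 = 310
Final: R1 = 310

310


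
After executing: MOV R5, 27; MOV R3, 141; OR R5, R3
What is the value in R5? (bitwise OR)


Register state trace:
  MOV R5, 27  → R5 = 27 (0b00011011)
  MOV R3, 141  → R3 = 141 (0b10001101)
  OR R5, R3   → R5 = 27 OR 141 = 159 (0b10011111)
Final: R5 = 159

159


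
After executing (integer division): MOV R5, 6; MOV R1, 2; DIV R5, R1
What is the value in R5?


Register state trace:
  MOV R5, 6  → R5 = 6
  MOV R1, 2  → R1 = 2
  DIV R5, R1  → R5 = 6 // 2 = 3
Final: R5 = 3

3


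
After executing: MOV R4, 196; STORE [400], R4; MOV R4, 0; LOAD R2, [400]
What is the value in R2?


Register and memory trace:
  MOV R4, 196  → R4 = 196
  STORE [400], R4  → mem[400] = 196
  MOV R4, 0  → R4 = 0
  LOAD R2, [400]  → R2 = mem[400] = 196
Final: R2 = 196

196


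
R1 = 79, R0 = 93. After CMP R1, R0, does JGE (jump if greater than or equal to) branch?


Trace:
  R1 = 79, R0 = 93
  CMP R1, R0  → compares 79 vs 93
  JGE checks: is 79 greater than or equal to 93?
  79 < 93, so condition is false
Branch taken: No

No


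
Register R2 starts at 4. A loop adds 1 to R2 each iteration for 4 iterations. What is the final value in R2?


Starting value: R2 = 4
  Iter 1: R2 = 4 + 1 = 5
  Iter 2: R2 = 5 + 1 = 6
  Iter 3: R2 = 6 + 1 = 7
  Iter 4: R2 = 7 + 1 = 8
Final: R2 = 8

8


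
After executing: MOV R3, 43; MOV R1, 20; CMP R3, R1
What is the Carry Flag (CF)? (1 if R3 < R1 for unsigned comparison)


Register state trace:
  MOV R3, 43  → R3 = 43
  MOV R1, 20  → R1 = 20
  CMP R3, R1  → unsigned 43 - 20: no borrow
  43 >= 20, so CF = 0
CF = 0

0


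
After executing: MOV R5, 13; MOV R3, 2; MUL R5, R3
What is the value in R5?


Register state trace:
  MOV R5, 13  → R5 = 13
  MOV R3, 2  → R3 = 2
  MUL R5, R3  → R5 = 13 * 2 = 26
Final: R5 = 26

26


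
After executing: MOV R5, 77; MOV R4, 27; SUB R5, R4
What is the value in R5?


Register state trace:
  MOV R5, 77  → R5 = 77
  MOV R4, 27  → R4 = 27
  SUB R5, R4  → R5 = 77 - 27 = 50
Final: R5 = 50

50


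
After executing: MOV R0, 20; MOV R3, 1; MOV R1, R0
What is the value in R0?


Register state trace:
  MOV R0, 20  → R0 = 20
  MOV R3, 1  → R3 = 1
  MOV R1, R0  → R1 = 20
Final: R0 = 20

20


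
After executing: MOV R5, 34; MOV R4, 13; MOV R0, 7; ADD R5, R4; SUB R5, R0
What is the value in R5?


Register state trace:
  MOV R5, 34  → R5 = 34
  MOV R4, 13  → R4 = 13
  MOV R0, 7  → R0 = 7
  ADD R5, R4  → R5 = 34 + 13 = 47
  SUB R5, R0  → R5 = 47 - 7 = 40
Final: R5 = 40

40


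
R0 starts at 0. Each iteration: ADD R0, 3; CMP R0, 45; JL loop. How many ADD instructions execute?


Loop trace (R0 starts at 0, target 45, step 3):
  ADD #1: R0 = 0 + 3 = 3  → 3 < 45, loop
  ADD #2: R0 = 3 + 3 = 6  → 6 < 45, loop
  ADD #3: R0 = 6 + 3 = 9  → 9 < 45, loop
  ADD #4: R0 = 9 + 3 = 12  → 12 < 45, loop
  ADD #5: R0 = 12 + 3 = 15  → 15 < 45, loop
  ADD #6: R0 = 15 + 3 = 18  → 18 < 45, loop
  ADD #7: R0 = 18 + 3 = 21  → 21 < 45, loop
  ADD #8: R0 = 21 + 3 = 24  → 24 < 45, loop
  ADD #9: R0 = 24 + 3 = 27  → 27 < 45, loop
  ADD #10: R0 = 27 + 3 = 30  → 30 < 45, loop
  ADD #11: R0 = 30 + 3 = 33  → 33 < 45, loop
  ADD #12: R0 = 33 + 3 = 36  → 36 < 45, loop
  ADD #13: R0 = 36 + 3 = 39  → 39 < 45, loop
  ADD #14: R0 = 39 + 3 = 42  → 42 < 45, loop
  ADD #15: R0 = 42 + 3 = 45  → 45 >= 45, exit
Total ADD instructions: 15

15


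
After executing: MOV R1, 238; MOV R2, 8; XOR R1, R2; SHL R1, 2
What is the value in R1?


Register state trace:
  MOV R1, 238  → R1 = 238 (0b11101110)
  MOV R2, 8  → R2 = 8 (0b00001000)
  XOR R1, R2  → R1 = 238 XOR 8 = 230 (0b11100110)
  SHL R1, 2  → R1 = 230 << 2 = 920
Final: R1 = 920

920


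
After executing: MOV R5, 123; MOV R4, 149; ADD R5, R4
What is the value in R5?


Register state trace:
  MOV R5, 123  → R5 = 123
  MOV R4, 149  → R4 = 149
  ADD R5, R4  → R5 = 123 + 149 = 272
Final: R5 = 272

272


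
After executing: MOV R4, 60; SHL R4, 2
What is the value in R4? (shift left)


Register state trace:
  MOV R4, 60  → R4 = 60
  SHL R4, 2  → R4 = 60 << 2 = 60 * 2^2 = 240
Final: R4 = 240

240


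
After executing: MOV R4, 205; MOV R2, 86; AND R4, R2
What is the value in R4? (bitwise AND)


Register state trace:
  MOV R4, 205  → R4 = 205 (0b11001101)
  MOV R2, 86  → R2 = 86 (0b01010110)
  AND R4, R2  → R4 = 205 AND 86 = 68 (0b01000100)
Final: R4 = 68

68


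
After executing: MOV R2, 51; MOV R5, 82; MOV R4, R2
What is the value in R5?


Register state trace:
  MOV R2, 51  → R2 = 51
  MOV R5, 82  → R5 = 82
  MOV R4, R2  → R4 = 51
Final: R5 = 82

82


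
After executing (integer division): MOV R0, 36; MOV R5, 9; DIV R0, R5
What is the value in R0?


Register state trace:
  MOV R0, 36  → R0 = 36
  MOV R5, 9  → R5 = 9
  DIV R0, R5  → R0 = 36 // 9 = 4
Final: R0 = 4

4


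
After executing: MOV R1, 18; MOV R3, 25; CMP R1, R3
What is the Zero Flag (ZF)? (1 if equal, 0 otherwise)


Register state trace:
  MOV R1, 18  → R1 = 18
  MOV R3, 25  → R3 = 25
  CMP R1, R3  → computes 18 - 25 = -7
  Result is nonzero, so values are not equal
ZF = 0

0


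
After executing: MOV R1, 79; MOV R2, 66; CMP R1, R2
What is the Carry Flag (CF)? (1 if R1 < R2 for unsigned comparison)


Register state trace:
  MOV R1, 79  → R1 = 79
  MOV R2, 66  → R2 = 66
  CMP R1, R2  → unsigned 79 - 66: no borrow
  79 >= 66, so CF = 0
CF = 0

0


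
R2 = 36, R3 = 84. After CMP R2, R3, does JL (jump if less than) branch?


Trace:
  R2 = 36, R3 = 84
  CMP R2, R3  → compares 36 vs 84
  JL checks: is 36 less than 84?
  36 < 84, so condition is true
Branch taken: Yes

Yes


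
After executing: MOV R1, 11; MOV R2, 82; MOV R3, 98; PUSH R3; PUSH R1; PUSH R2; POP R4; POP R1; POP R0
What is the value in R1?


Stack trace (top is rightmost):
  MOV R1, 11  → R1 = 11
  MOV R2, 82  → R2 = 82
  MOV R3, 98  → R3 = 98
  PUSH R3  → stack: [98]
  PUSH R1  → stack: [98, 11]
  PUSH R2  → stack: [98, 11, 82]
  POP R4  → R4 = 82, stack: [98, 11]
  POP R1  → R1 = 11, stack: [98]
  POP R0  → R0 = 98, stack: []
Final: R1 = 11

11


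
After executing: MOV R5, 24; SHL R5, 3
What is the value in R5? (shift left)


Register state trace:
  MOV R5, 24  → R5 = 24
  SHL R5, 3  → R5 = 24 << 3 = 24 * 2^3 = 192
Final: R5 = 192

192


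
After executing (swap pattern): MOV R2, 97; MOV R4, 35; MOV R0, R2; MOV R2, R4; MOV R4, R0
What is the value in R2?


Register state trace (swap pattern):
  MOV R2, 97  → R2 = 97
  MOV R4, 35  → R4 = 35
  MOV R0, R2  → R0 = 97  (save R2)
  MOV R2, R4  → R2 = 35  (R2 gets R4's value)
  MOV R4, R0  → R4 = 97  (R4 gets saved value)
Final: R2 = 35

35


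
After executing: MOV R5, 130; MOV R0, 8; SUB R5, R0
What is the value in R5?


Register state trace:
  MOV R5, 130  → R5 = 130
  MOV R0, 8  → R0 = 8
  SUB R5, R0  → R5 = 130 - 8 = 122
Final: R5 = 122

122


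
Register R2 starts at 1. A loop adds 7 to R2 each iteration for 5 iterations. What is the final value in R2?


Starting value: R2 = 1
  Iter 1: R2 = 1 + 7 = 8
  Iter 2: R2 = 8 + 7 = 15
  Iter 3: R2 = 15 + 7 = 22
  Iter 4: R2 = 22 + 7 = 29
  Iter 5: R2 = 29 + 7 = 36
Final: R2 = 36

36


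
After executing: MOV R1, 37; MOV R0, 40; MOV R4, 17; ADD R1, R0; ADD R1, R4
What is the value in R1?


Register state trace:
  MOV R1, 37  → R1 = 37
  MOV R0, 40  → R0 = 40
  MOV R4, 17  → R4 = 17
  ADD R1, R0  → R1 = 37 + 40 = 77
  ADD R1, R4  → R1 = 77 + 17 = 94
Final: R1 = 94

94


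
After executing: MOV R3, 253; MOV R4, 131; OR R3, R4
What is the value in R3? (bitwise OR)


Register state trace:
  MOV R3, 253  → R3 = 253 (0b11111101)
  MOV R4, 131  → R4 = 131 (0b10000011)
  OR R3, R4   → R3 = 253 OR 131 = 255 (0b11111111)
Final: R3 = 255

255


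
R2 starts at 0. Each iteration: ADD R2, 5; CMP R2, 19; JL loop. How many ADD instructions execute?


Loop trace (R2 starts at 0, target 19, step 5):
  ADD #1: R2 = 0 + 5 = 5  → 5 < 19, loop
  ADD #2: R2 = 5 + 5 = 10  → 10 < 19, loop
  ADD #3: R2 = 10 + 5 = 15  → 15 < 19, loop
  ADD #4: R2 = 15 + 5 = 20  → 20 >= 19, exit
Total ADD instructions: 4

4


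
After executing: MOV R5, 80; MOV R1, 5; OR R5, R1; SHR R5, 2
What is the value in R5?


Register state trace:
  MOV R5, 80  → R5 = 80 (0b01010000)
  MOV R1, 5  → R1 = 5 (0b00000101)
  OR R5, R1  → R5 = 80 OR 5 = 85 (0b01010101)
  SHR R5, 2  → R5 = 85 >> 2 = 21
Final: R5 = 21

21


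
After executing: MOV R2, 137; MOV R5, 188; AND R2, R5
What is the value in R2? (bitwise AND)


Register state trace:
  MOV R2, 137  → R2 = 137 (0b10001001)
  MOV R5, 188  → R5 = 188 (0b10111100)
  AND R2, R5  → R2 = 137 AND 188 = 136 (0b10001000)
Final: R2 = 136

136


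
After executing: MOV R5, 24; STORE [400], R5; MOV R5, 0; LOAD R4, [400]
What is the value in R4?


Register and memory trace:
  MOV R5, 24  → R5 = 24
  STORE [400], R5  → mem[400] = 24
  MOV R5, 0  → R5 = 0
  LOAD R4, [400]  → R4 = mem[400] = 24
Final: R4 = 24

24


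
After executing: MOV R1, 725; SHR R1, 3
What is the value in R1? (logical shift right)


Register state trace:
  MOV R1, 725  → R1 = 725
  SHR R1, 3  → R1 = 725 >> 3 = 725 // 2^3 = 90
Final: R1 = 90

90


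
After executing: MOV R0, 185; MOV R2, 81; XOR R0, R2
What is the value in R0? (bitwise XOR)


Register state trace:
  MOV R0, 185  → R0 = 185 (0b10111001)
  MOV R2, 81  → R2 = 81 (0b01010001)
  XOR R0, R2  → R0 = 185 XOR 81 = 232 (0b11101000)
Final: R0 = 232

232


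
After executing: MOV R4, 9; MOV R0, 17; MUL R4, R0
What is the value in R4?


Register state trace:
  MOV R4, 9  → R4 = 9
  MOV R0, 17  → R0 = 17
  MUL R4, R0  → R4 = 9 * 17 = 153
Final: R4 = 153

153


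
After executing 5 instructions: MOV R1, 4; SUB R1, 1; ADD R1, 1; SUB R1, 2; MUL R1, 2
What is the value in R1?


Register state trace:
  MOV R1, 4  → R1 = 4
  SUB R1, 1  → R1 = 4 - 1 = 3
  ADD R1, 1  → R1 = 3 + 1 = 4
  SUB R1, 2  → R1 = 4 - 2 = 2
  MUL R1, 2  → R1 = 2 * 2 = 4
Final: R1 = 4

4


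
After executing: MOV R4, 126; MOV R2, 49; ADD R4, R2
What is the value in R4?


Register state trace:
  MOV R4, 126  → R4 = 126
  MOV R2, 49  → R2 = 49
  ADD R4, R2  → R4 = 126 + 49 = 175
Final: R4 = 175

175


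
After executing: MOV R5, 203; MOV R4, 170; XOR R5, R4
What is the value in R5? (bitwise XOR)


Register state trace:
  MOV R5, 203  → R5 = 203 (0b11001011)
  MOV R4, 170  → R4 = 170 (0b10101010)
  XOR R5, R4  → R5 = 203 XOR 170 = 97 (0b01100001)
Final: R5 = 97

97


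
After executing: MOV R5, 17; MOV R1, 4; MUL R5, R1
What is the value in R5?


Register state trace:
  MOV R5, 17  → R5 = 17
  MOV R1, 4  → R1 = 4
  MUL R5, R1  → R5 = 17 * 4 = 68
Final: R5 = 68

68


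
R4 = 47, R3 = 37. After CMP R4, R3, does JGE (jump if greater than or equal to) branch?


Trace:
  R4 = 47, R3 = 37
  CMP R4, R3  → compares 47 vs 37
  JGE checks: is 47 greater than or equal to 37?
  47 > 37, so condition is true
Branch taken: Yes

Yes


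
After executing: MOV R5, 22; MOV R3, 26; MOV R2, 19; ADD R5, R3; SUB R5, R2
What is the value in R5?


Register state trace:
  MOV R5, 22  → R5 = 22
  MOV R3, 26  → R3 = 26
  MOV R2, 19  → R2 = 19
  ADD R5, R3  → R5 = 22 + 26 = 48
  SUB R5, R2  → R5 = 48 - 19 = 29
Final: R5 = 29

29


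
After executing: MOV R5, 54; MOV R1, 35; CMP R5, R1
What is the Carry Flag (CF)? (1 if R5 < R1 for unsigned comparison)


Register state trace:
  MOV R5, 54  → R5 = 54
  MOV R1, 35  → R1 = 35
  CMP R5, R1  → unsigned 54 - 35: no borrow
  54 >= 35, so CF = 0
CF = 0

0


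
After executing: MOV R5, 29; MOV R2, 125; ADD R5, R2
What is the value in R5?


Register state trace:
  MOV R5, 29  → R5 = 29
  MOV R2, 125  → R2 = 125
  ADD R5, R2  → R5 = 29 + 125 = 154
Final: R5 = 154

154
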